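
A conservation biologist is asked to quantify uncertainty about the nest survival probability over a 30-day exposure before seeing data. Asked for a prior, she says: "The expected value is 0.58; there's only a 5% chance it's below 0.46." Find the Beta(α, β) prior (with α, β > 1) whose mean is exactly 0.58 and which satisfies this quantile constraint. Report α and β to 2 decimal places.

With mean 0.58 fixed, write α = 0.58s, β = 0.42s where s = α+β.
Need P(θ < 0.46) = 0.05 under Beta(0.58s, 0.42s). Normal approximation: (q−m)/√(m(1−m)/s) ≈ z_{0.05} = -1.64, so s ≈ 0.58·0.42·(-1.64)²/(0.46−0.58)² = 45.8.
At s = 45.8: P(θ<0.46) ≈ 0.051. Adjusting to match 0.05 gives s ≈ 46.42.
So α = 0.58·46.42 ≈ 26.92, β = 0.42·46.42 ≈ 19.50.

α ≈ 26.92, β ≈ 19.50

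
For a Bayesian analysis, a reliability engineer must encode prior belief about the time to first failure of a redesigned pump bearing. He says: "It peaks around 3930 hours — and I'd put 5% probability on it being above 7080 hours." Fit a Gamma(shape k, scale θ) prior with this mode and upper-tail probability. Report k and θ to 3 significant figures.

Gamma(k,θ) with k>1 has mode (k−1)θ, so θ = 3930/(k−1).
Need P(X < 7080) = 0.95 with θ tied to k this way. Start at k = 2, θ = 3930: P(X<7080) ≈ 0.538.
Too low — raise k to concentrate. Iterating converges to k ≈ 9.04.
Then θ = 3930/(9.04−1) ≈ 489.

k ≈ 9.04, θ ≈ 489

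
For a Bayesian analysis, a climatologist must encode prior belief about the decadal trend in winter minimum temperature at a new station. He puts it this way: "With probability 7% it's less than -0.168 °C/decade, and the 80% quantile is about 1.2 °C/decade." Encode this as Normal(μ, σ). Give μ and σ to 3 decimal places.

For Normal(μ,σ), the p-quantile is μ + z_p·σ. Here z_{0.07} = -1.476, z_{0.8} = 0.8416.
So -0.168 = μ − 1.476σ and 1.2 = μ + 0.8416σ.
Subtracting: σ = (1.2 − -0.168)/(0.8416 − (-1.476)) = 0.590.
Then μ = -0.168 − (-1.476)·0.590 = 0.703.

μ = 0.703, σ = 0.590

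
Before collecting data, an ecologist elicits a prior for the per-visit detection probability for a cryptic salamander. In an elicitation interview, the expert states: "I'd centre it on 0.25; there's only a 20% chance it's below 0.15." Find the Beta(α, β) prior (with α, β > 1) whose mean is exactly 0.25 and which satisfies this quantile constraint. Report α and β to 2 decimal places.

With mean 0.25 fixed, write α = 0.25s, β = 0.75s where s = α+β.
Need P(θ < 0.15) = 0.2 under Beta(0.25s, 0.75s). Normal approximation: (q−m)/√(m(1−m)/s) ≈ z_{0.2} = -0.842, so s ≈ 0.25·0.75·(-0.842)²/(0.15−0.25)² = 13.3.
At s = 13.3: P(θ<0.15) ≈ 0.206. Adjusting to match 0.2 gives s ≈ 13.78.
So α = 0.25·13.78 ≈ 3.44, β = 0.75·13.78 ≈ 10.33.

α ≈ 3.44, β ≈ 10.33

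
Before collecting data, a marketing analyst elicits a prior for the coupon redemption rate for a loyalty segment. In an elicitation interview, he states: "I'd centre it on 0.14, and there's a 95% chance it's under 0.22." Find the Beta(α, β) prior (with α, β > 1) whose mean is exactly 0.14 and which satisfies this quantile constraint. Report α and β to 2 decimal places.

With mean 0.14 fixed, write α = 0.14s, β = 0.86s where s = α+β.
Need P(θ < 0.22) = 0.95 under Beta(0.14s, 0.86s). Normal approximation: (q−m)/√(m(1−m)/s) ≈ z_{0.95} = 1.64, so s ≈ 0.14·0.86·(1.64)²/(0.22−0.14)² = 50.9.
At s = 50.9: P(θ<0.22) ≈ 0.938. Adjusting to match 0.95 gives s ≈ 59.14.
So α = 0.14·59.14 ≈ 8.28, β = 0.86·59.14 ≈ 50.86.

α ≈ 8.28, β ≈ 50.86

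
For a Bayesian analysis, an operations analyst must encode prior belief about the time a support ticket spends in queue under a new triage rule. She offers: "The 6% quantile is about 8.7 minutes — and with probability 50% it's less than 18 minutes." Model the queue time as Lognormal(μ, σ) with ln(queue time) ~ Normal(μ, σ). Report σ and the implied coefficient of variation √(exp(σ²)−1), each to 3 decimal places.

If T ~ Lognormal(μ,σ) then ln T ~ Normal(μ,σ), so the p-quantile of ln T is μ + z_p·σ.
ln(8.7) = 2.163 and ln(18) = 2.89; z_{0.06} = -1.555, z_{0.5} = 0.
σ = (2.89 − 2.163)/(0 − (-1.555)) = 0.468.
μ = 2.163 − (-1.555)·0.468 = 2.890.
CV = √(exp(σ²)−1) = √(exp(0.2187)−1) = 0.494.

σ ≈ 0.468, CV ≈ 0.494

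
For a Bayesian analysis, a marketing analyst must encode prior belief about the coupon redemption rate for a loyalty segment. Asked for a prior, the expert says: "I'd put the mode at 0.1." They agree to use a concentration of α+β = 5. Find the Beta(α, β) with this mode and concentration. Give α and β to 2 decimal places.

α = 1.30, β = 3.70

For α,β > 1 the Beta mode is (α−1)/(α+β−2). With α+β = 5, the mode is (α−1)/3.
Set (α−1)/3 = 0.1 → α = 1 + 0.1·3 = 1.30.
β = 5 − α = 3.70.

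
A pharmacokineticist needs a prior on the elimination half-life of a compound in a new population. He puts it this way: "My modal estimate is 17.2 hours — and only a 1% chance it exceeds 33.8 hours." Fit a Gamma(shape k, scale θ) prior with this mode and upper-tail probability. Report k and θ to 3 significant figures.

Gamma(k,θ) with k>1 has mode (k−1)θ, so θ = 17.2/(k−1).
Need P(X < 33.8) = 0.99 with θ tied to k this way. Start at k = 2, θ = 17.2: P(X<33.8) ≈ 0.584.
Too low — raise k to concentrate. Iterating converges to k ≈ 11.8.
Then θ = 17.2/(11.8−1) ≈ 1.59.

k ≈ 11.8, θ ≈ 1.59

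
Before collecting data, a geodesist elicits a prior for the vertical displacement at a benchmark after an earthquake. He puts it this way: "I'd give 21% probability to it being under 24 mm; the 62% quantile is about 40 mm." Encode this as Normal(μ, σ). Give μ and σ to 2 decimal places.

The p-quantile of Normal(μ,σ) is μ + z_p·σ, with z_{0.21} = -0.8064 and z_{0.62} = 0.3055.
Eliminate σ: μ = (z₂·x₁ − z₁·x₂)/(z₂ − z₁) = (0.3055·24 − (-0.8064)·40)/1.112 = 35.60.
Then σ = (x₂ − x₁)/(z₂ − z₁) = (40 − 24)/1.112 = 14.39.

μ = 35.60, σ = 14.39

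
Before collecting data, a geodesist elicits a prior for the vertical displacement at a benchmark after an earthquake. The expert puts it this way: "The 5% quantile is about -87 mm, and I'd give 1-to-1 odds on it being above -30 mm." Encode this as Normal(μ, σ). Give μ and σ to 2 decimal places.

For Normal(μ,σ), the p-quantile is μ + z_p·σ. Here z_{0.05} = -1.645, z_{0.5} = 0.
So -87 = μ − 1.645σ and -30 = μ + 0σ.
Subtracting: σ = (-30 − -87)/(0 − (-1.645)) = 34.65.
Then μ = -87 − (-1.645)·34.65 = -30.00.

μ = -30.00, σ = 34.65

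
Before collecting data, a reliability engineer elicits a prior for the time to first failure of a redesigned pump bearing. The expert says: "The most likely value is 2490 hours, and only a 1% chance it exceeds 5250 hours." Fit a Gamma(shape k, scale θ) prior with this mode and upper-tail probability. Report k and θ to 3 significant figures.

Gamma(k,θ) with k>1 has mode (k−1)θ, so θ = 2490/(k−1).
Need P(X < 5250) = 0.99 with θ tied to k this way. Start at k = 2, θ = 2490: P(X<5250) ≈ 0.623.
Too low — raise k to concentrate. Iterating converges to k ≈ 9.74.
Then θ = 2490/(9.74−1) ≈ 285.

k ≈ 9.74, θ ≈ 285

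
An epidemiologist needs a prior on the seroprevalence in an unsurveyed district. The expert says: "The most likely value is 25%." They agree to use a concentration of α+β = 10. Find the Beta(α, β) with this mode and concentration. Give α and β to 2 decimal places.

α = 3.00, β = 7.00

For α,β > 1 the Beta mode is (α−1)/(α+β−2). With α+β = 10, the mode is (α−1)/8.
Set (α−1)/8 = 0.25 → α = 1 + 0.25·8 = 3.00.
β = 10 − α = 7.00.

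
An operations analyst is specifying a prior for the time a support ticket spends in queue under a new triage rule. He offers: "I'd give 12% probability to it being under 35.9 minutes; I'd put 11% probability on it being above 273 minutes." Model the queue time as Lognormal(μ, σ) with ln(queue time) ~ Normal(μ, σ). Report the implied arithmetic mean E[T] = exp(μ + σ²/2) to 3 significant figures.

E[T] ≈ 138 minutes

If T ~ Lognormal(μ,σ) then ln T ~ Normal(μ,σ), so the p-quantile of ln T is μ + z_p·σ.
ln(35.9) = 3.581 and ln(273) = 5.609; z_{0.12} = -1.175, z_{0.89} = 1.227.
σ = (5.609 − 3.581)/(1.227 − (-1.175)) = 0.845.
μ = 3.581 − (-1.175)·0.845 = 4.573.
E[T] = exp(μ + σ²/2) = exp(4.573 + 0.3568) = 138 minutes.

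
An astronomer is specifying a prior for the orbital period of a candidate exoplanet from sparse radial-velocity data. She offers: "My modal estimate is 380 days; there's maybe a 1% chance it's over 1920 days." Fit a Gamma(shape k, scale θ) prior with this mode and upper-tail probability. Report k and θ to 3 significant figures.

k ≈ 2.49, θ ≈ 255

Gamma(k,θ) with k>1 has mode (k−1)θ, so θ = 380/(k−1).
Need P(X < 1920) = 0.99 with θ tied to k this way. Start at k = 2, θ = 380: P(X<1920) ≈ 0.961.
Too low — raise k to concentrate. Iterating converges to k ≈ 2.49.
Then θ = 380/(2.49−1) ≈ 255.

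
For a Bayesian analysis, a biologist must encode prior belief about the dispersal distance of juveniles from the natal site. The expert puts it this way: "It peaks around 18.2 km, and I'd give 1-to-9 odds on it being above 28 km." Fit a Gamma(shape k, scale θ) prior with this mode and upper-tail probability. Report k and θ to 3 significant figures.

Gamma(k,θ) with k>1 has mode (k−1)θ, so θ = 18.2/(k−1).
Need P(X < 28) = 0.9 with θ tied to k this way. Start at k = 2, θ = 18.2: P(X<28) ≈ 0.455.
Too low — raise k to concentrate. Iterating converges to k ≈ 11.1.
Then θ = 18.2/(11.1−1) ≈ 1.81.

k ≈ 11.1, θ ≈ 1.81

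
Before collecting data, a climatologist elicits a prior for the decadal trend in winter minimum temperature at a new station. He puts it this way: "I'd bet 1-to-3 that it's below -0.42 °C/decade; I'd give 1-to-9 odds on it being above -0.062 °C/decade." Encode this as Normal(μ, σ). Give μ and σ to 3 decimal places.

For Normal(μ,σ), the p-quantile is μ + z_p·σ. Here z_{0.25} = -0.6745, z_{0.9} = 1.282.
So -0.42 = μ − 0.6745σ and -0.062 = μ + 1.282σ.
Subtracting: σ = (-0.062 − -0.42)/(1.282 − (-0.6745)) = 0.183.
Then μ = -0.42 − (-0.6745)·0.183 = -0.297.

μ = -0.297, σ = 0.183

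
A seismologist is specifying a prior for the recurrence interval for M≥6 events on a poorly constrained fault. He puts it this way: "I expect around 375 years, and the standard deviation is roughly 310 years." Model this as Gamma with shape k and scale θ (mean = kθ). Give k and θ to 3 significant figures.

For Gamma(k, scale θ): mean = kθ, variance = kθ², so CV = 1/√k.
CV = SD/mean = 310/375 = 0.8267, hence k = 1/CV² = 1.46.
Then θ = mean/k = 375/1.46 = 256.

k ≈ 1.46, θ ≈ 256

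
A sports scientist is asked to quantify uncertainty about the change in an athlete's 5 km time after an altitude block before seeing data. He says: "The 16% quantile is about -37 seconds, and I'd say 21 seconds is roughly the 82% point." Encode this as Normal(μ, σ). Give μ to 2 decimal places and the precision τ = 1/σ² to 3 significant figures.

μ = -6.80, τ = 0.00108

For Normal(μ,σ), the p-quantile is μ + z_p·σ. Here z_{0.16} = -0.9945, z_{0.82} = 0.9154.
So -37 = μ − 0.9945σ and 21 = μ + 0.9154σ.
Subtracting: σ = (21 − -37)/(0.9154 − (-0.9945)) = 30.37.
Then μ = -37 − (-0.9945)·30.37 = -6.80.
Precision τ = 1/σ² = 1/30.37² = 0.00108.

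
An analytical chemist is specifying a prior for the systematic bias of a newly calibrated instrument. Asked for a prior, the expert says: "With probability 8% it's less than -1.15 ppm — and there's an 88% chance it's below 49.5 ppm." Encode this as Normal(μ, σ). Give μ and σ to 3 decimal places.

The p-quantile of Normal(μ,σ) is μ + z_p·σ, with z_{0.08} = -1.405 and z_{0.88} = 1.175.
Eliminate σ: μ = (z₂·x₁ − z₁·x₂)/(z₂ − z₁) = (1.175·-1.15 − (-1.405)·49.5)/2.58 = 26.433.
Then σ = (x₂ − x₁)/(z₂ − z₁) = (49.5 − -1.15)/2.58 = 19.631.

μ = 26.433, σ = 19.631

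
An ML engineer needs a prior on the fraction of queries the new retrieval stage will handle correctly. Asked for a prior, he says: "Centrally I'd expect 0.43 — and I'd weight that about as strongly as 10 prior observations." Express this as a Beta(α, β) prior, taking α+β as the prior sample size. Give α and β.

α = 4.3, β = 5.7

Under the effective-sample-size interpretation, Beta(α, β) has prior mean α/(α+β) and prior sample size α+β.
So α+β = 10 and α/(α+β) = 0.43, giving α = 0.43·10 = 4.3 and β = 10 − 4.3 = 5.7.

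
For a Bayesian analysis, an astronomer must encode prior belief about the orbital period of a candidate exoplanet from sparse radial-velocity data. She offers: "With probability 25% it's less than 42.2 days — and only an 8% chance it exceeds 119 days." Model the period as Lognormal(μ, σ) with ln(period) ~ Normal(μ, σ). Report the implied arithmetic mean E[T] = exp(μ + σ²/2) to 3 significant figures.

If T ~ Lognormal(μ,σ) then ln T ~ Normal(μ,σ), so the p-quantile of ln T is μ + z_p·σ.
ln(42.2) = 3.742 and ln(119) = 4.779; z_{0.25} = -0.6745, z_{0.92} = 1.405.
σ = (4.779 − 3.742)/(1.405 − (-0.6745)) = 0.499.
μ = 3.742 − (-0.6745)·0.499 = 4.079.
E[T] = exp(μ + σ²/2) = exp(4.079 + 0.1243) = 66.9 days.

E[T] ≈ 66.9 days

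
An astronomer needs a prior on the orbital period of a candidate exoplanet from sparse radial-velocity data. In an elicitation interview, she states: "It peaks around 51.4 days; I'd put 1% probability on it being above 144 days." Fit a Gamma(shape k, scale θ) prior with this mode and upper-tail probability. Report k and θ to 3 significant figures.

k ≈ 5.31, θ ≈ 11.9

Gamma(k,θ) with k>1 has mode (k−1)θ, so θ = 51.4/(k−1).
Need P(X < 144) = 0.99 with θ tied to k this way. Start at k = 2, θ = 51.4: P(X<144) ≈ 0.769.
Too low — raise k to concentrate. Iterating converges to k ≈ 5.31.
Then θ = 51.4/(5.31−1) ≈ 11.9.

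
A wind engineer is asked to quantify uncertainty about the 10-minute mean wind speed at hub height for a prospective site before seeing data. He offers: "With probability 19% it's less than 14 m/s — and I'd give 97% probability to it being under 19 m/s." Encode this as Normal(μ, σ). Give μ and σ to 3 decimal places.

The p-quantile of Normal(μ,σ) is μ + z_p·σ, with z_{0.19} = -0.8779 and z_{0.97} = 1.881.
Eliminate σ: μ = (z₂·x₁ − z₁·x₂)/(z₂ − z₁) = (1.881·14 − (-0.8779)·19)/2.759 = 15.591.
Then σ = (x₂ − x₁)/(z₂ − z₁) = (19 − 14)/2.759 = 1.812.

μ = 15.591, σ = 1.812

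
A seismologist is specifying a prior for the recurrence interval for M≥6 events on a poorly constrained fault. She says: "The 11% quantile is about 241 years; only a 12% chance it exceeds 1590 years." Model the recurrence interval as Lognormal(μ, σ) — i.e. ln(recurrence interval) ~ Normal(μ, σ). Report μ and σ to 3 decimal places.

μ ≈ 6.448, σ ≈ 0.786

If T ~ Lognormal(μ,σ) then ln T ~ Normal(μ,σ), so the p-quantile of ln T is μ + z_p·σ.
ln(241) = 5.485 and ln(1590) = 7.371; z_{0.11} = -1.227, z_{0.88} = 1.175.
σ = (7.371 − 5.485)/(1.175 − (-1.227)) = 0.786.
μ = 5.485 − (-1.227)·0.786 = 6.448.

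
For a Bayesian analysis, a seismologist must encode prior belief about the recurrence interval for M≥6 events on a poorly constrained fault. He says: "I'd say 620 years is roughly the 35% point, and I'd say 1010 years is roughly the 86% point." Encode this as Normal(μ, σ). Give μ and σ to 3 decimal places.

The p-quantile of Normal(μ,σ) is μ + z_p·σ, with z_{0.35} = -0.3853 and z_{0.86} = 1.08.
Eliminate σ: μ = (z₂·x₁ − z₁·x₂)/(z₂ − z₁) = (1.08·620 − (-0.3853)·1010)/1.466 = 722.532.
Then σ = (x₂ − x₁)/(z₂ − z₁) = (1010 − 620)/1.466 = 266.095.

μ = 722.532, σ = 266.095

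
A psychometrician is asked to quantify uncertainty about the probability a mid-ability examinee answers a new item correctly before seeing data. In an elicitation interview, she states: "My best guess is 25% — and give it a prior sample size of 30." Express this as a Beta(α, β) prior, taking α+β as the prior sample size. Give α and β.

α = 7.5, β = 22.5

Under the effective-sample-size interpretation, Beta(α, β) has prior mean α/(α+β) and prior sample size α+β.
So α+β = 30 and α/(α+β) = 0.25, giving α = 0.25·30 = 7.5 and β = 30 − 7.5 = 22.5.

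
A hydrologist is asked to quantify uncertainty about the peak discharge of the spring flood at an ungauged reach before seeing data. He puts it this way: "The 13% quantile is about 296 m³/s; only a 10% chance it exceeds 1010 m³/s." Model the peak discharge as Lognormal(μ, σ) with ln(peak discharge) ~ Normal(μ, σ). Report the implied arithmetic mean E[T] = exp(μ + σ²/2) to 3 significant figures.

E[T] ≈ 598 m³/s

If T ~ Lognormal(μ,σ) then ln T ~ Normal(μ,σ), so the p-quantile of ln T is μ + z_p·σ.
ln(296) = 5.69 and ln(1010) = 6.918; z_{0.13} = -1.126, z_{0.9} = 1.282.
σ = (6.918 − 5.69)/(1.282 − (-1.126)) = 0.510.
μ = 5.69 − (-1.126)·0.510 = 6.264.
E[T] = exp(μ + σ²/2) = exp(6.264 + 0.1299) = 598 m³/s.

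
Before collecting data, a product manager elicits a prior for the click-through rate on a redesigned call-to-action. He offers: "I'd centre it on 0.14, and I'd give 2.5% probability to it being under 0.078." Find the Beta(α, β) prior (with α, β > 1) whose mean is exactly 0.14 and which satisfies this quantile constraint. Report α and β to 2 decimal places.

With mean 0.14 fixed, write α = 0.14s, β = 0.86s where s = α+β.
Need P(θ < 0.078) = 0.025 under Beta(0.14s, 0.86s). Normal approximation: (q−m)/√(m(1−m)/s) ≈ z_{0.025} = -1.96, so s ≈ 0.14·0.86·(-1.96)²/(0.078−0.14)² = 120.3.
At s = 120.3: P(θ<0.078) ≈ 0.013. Adjusting to match 0.025 gives s ≈ 94.39.
So α = 0.14·94.39 ≈ 13.21, β = 0.86·94.39 ≈ 81.17.

α ≈ 13.21, β ≈ 81.17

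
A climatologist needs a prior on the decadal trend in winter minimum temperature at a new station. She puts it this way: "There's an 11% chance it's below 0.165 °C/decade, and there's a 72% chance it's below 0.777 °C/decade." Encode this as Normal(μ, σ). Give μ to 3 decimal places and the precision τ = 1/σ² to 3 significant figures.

μ = 0.580, τ = 8.74

For Normal(μ,σ), the p-quantile is μ + z_p·σ. Here z_{0.11} = -1.227, z_{0.72} = 0.5828.
So 0.165 = μ − 1.227σ and 0.777 = μ + 0.5828σ.
Subtracting: σ = (0.777 − 0.165)/(0.5828 − (-1.227)) = 0.338.
Then μ = 0.165 − (-1.227)·0.338 = 0.580.
Precision τ = 1/σ² = 1/0.3382² = 8.74.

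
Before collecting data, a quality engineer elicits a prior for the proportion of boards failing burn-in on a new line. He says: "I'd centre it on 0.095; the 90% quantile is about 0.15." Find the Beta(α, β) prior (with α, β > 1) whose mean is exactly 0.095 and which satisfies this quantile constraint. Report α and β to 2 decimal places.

With mean 0.095 fixed, write α = 0.095s, β = 0.905s where s = α+β.
Need P(θ < 0.15) = 0.9 under Beta(0.095s, 0.905s). Normal approximation: (q−m)/√(m(1−m)/s) ≈ z_{0.9} = 1.28, so s ≈ 0.095·0.905·(1.28)²/(0.15−0.095)² = 46.7.
At s = 46.7: P(θ<0.15) ≈ 0.893. Adjusting to match 0.9 gives s ≈ 50.56.
So α = 0.095·50.56 ≈ 4.80, β = 0.905·50.56 ≈ 45.76.

α ≈ 4.80, β ≈ 45.76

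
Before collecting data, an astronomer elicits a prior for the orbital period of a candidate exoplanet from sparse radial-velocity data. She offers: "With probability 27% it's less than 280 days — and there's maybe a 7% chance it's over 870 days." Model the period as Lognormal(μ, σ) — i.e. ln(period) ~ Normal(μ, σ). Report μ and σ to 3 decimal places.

If T ~ Lognormal(μ,σ) then ln T ~ Normal(μ,σ), so the p-quantile of ln T is μ + z_p·σ.
ln(280) = 5.635 and ln(870) = 6.768; z_{0.27} = -0.6128, z_{0.93} = 1.476.
σ = (6.768 − 5.635)/(1.476 − (-0.6128)) = 0.543.
μ = 5.635 − (-0.6128)·0.543 = 5.967.

μ ≈ 5.967, σ ≈ 0.543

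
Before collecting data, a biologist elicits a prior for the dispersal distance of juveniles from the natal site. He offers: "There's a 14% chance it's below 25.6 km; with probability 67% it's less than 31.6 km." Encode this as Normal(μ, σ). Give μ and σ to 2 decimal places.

μ = 29.86, σ = 3.95

For Normal(μ,σ), the p-quantile is μ + z_p·σ. Here z_{0.14} = -1.08, z_{0.67} = 0.4399.
So 25.6 = μ − 1.08σ and 31.6 = μ + 0.4399σ.
Subtracting: σ = (31.6 − 25.6)/(0.4399 − (-1.08)) = 3.95.
Then μ = 25.6 − (-1.08)·3.95 = 29.86.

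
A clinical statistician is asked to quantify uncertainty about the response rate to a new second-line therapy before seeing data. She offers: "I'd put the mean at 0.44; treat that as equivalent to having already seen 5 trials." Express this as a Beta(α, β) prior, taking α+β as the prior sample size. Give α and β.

Under the effective-sample-size interpretation, Beta(α, β) has prior mean α/(α+β) and prior sample size α+β.
So α+β = 5 and α/(α+β) = 0.44, giving α = 0.44·5 = 2.2 and β = 5 − 2.2 = 2.8.

α = 2.2, β = 2.8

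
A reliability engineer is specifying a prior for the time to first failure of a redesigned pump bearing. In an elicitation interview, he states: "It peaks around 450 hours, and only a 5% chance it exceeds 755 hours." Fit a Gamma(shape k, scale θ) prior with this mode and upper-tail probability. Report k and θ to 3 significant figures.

Gamma(k,θ) with k>1 has mode (k−1)θ, so θ = 450/(k−1).
Need P(X < 755) = 0.95 with θ tied to k this way. Start at k = 2, θ = 450: P(X<755) ≈ 0.500.
Too low — raise k to concentrate. Iterating converges to k ≈ 11.4.
Then θ = 450/(11.4−1) ≈ 43.1.

k ≈ 11.4, θ ≈ 43.1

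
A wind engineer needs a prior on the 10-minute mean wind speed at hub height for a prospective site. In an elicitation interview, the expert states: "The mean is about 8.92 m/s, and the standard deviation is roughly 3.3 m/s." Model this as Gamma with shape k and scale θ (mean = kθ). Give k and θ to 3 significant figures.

For Gamma(k, scale θ): mean = kθ, variance = kθ², so CV = 1/√k.
CV = SD/mean = 3.3/8.92 = 0.37, hence k = 1/CV² = 7.31.
Then θ = mean/k = 8.92/7.31 = 1.22.

k ≈ 7.31, θ ≈ 1.22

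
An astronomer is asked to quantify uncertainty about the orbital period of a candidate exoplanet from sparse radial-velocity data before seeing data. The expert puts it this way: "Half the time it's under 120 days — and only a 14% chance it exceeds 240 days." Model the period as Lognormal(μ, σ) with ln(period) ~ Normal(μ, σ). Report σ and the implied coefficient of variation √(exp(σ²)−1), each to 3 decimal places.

σ ≈ 0.642, CV ≈ 0.714

If T ~ Lognormal(μ,σ) then ln T ~ Normal(μ,σ), so the p-quantile of ln T is μ + z_p·σ.
ln(120) = 4.787 and ln(240) = 5.481; z_{0.5} = 0, z_{0.86} = 1.08.
σ = (5.481 − 4.787)/(1.08 − (0)) = 0.642.
μ = 4.787 − (0)·0.642 = 4.787.
CV = √(exp(σ²)−1) = √(exp(0.4117)−1) = 0.714.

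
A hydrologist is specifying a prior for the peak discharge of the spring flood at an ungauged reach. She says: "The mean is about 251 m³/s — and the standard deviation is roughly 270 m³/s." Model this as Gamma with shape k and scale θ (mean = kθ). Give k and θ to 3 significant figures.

For Gamma(k, scale θ): mean = kθ, variance = kθ², so CV = 1/√k.
CV = SD/mean = 270/251 = 1.076, hence k = 1/CV² = 0.864.
Then θ = mean/k = 251/0.864 = 290.

k ≈ 0.864, θ ≈ 290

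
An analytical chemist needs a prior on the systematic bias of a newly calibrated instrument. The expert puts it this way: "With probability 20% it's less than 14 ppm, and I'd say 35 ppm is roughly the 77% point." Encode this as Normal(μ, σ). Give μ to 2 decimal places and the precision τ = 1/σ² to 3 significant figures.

μ = 25.18, τ = 0.00566

For Normal(μ,σ), the p-quantile is μ + z_p·σ. Here z_{0.2} = -0.8416, z_{0.77} = 0.7388.
So 14 = μ − 0.8416σ and 35 = μ + 0.7388σ.
Subtracting: σ = (35 − 14)/(0.7388 − (-0.8416)) = 13.29.
Then μ = 14 − (-0.8416)·13.29 = 25.18.
Precision τ = 1/σ² = 1/13.29² = 0.00566.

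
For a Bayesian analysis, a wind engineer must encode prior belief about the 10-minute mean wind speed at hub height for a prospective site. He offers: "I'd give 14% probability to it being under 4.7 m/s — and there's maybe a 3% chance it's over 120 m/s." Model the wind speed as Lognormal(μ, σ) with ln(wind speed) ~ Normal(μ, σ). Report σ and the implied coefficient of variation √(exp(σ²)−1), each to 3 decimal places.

σ ≈ 1.094, CV ≈ 1.520

If T ~ Lognormal(μ,σ) then ln T ~ Normal(μ,σ), so the p-quantile of ln T is μ + z_p·σ.
ln(4.7) = 1.548 and ln(120) = 4.787; z_{0.14} = -1.08, z_{0.97} = 1.881.
σ = (4.787 − 1.548)/(1.881 − (-1.08)) = 1.094.
μ = 1.548 − (-1.08)·1.094 = 2.730.
CV = √(exp(σ²)−1) = √(exp(1.1972)−1) = 1.520.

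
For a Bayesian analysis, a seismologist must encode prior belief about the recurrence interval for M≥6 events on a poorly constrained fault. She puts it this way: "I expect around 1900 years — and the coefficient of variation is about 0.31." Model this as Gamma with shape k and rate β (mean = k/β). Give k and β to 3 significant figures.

k ≈ 10.4, β ≈ 0.00548

For Gamma(k, rate β): mean = k/β, variance = k/β², so CV = 1/√k.
CV = 0.31, hence k = 1/CV² = 10.4.
Then β = k/mean = 10.4/1900 = 0.00548.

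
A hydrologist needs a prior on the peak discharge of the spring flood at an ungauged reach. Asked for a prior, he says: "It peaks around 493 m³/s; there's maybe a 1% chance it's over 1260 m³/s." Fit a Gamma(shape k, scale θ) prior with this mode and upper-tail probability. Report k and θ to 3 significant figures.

Gamma(k,θ) with k>1 has mode (k−1)θ, so θ = 493/(k−1).
Need P(X < 1260) = 0.99 with θ tied to k this way. Start at k = 2, θ = 493: P(X<1260) ≈ 0.724.
Too low — raise k to concentrate. Iterating converges to k ≈ 6.3.
Then θ = 493/(6.3−1) ≈ 92.9.

k ≈ 6.3, θ ≈ 92.9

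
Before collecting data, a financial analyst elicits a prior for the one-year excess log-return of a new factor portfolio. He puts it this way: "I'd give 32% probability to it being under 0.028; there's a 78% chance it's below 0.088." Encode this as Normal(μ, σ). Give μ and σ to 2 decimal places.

μ = 0.05, σ = 0.05

For Normal(μ,σ), the p-quantile is μ + z_p·σ. Here z_{0.32} = -0.4677, z_{0.78} = 0.7722.
So 0.028 = μ − 0.4677σ and 0.088 = μ + 0.7722σ.
Subtracting: σ = (0.088 − 0.028)/(0.7722 − (-0.4677)) = 0.05.
Then μ = 0.028 − (-0.4677)·0.05 = 0.05.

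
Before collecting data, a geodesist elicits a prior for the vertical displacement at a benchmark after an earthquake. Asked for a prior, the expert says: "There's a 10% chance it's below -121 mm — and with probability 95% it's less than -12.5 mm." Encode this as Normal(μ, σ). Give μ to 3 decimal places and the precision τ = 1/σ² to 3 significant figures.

μ = -73.485, τ = 0.000727

The p-quantile of Normal(μ,σ) is μ + z_p·σ, with z_{0.1} = -1.282 and z_{0.95} = 1.645.
Eliminate σ: μ = (z₂·x₁ − z₁·x₂)/(z₂ − z₁) = (1.645·-121 − (-1.282)·-12.5)/2.926 = -73.485.
Then σ = (x₂ − x₁)/(z₂ − z₁) = (-12.5 − -121)/2.926 = 37.076.
Precision τ = 1/σ² = 1/37.08² = 0.000727.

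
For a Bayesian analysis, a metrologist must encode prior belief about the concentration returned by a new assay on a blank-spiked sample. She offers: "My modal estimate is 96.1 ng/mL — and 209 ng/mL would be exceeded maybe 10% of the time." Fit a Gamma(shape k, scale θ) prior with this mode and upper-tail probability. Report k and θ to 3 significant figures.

k ≈ 4.18, θ ≈ 30.2

Gamma(k,θ) with k>1 has mode (k−1)θ, so θ = 96.1/(k−1).
Need P(X < 209) = 0.9 with θ tied to k this way. Start at k = 2, θ = 96.1: P(X<209) ≈ 0.639.
Too low — raise k to concentrate. Iterating converges to k ≈ 4.18.
Then θ = 96.1/(4.18−1) ≈ 30.2.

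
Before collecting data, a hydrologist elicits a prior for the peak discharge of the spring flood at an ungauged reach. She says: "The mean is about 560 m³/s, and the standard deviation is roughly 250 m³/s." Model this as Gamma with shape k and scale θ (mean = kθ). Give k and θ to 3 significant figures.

k ≈ 5.02, θ ≈ 112

For Gamma(k, scale θ): mean = kθ, variance = kθ², so CV = 1/√k.
CV = SD/mean = 250/560 = 0.4464, hence k = 1/CV² = 5.02.
Then θ = mean/k = 560/5.02 = 112.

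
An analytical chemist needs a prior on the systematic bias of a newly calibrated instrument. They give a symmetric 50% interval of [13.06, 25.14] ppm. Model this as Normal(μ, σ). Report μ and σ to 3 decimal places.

A symmetric 50% interval runs μ ± z·σ with z = 0.6745.
Half-width = 6.04, so σ = 6.04/0.6745 = 8.955.
μ is the interval midpoint, 19.100.

μ = 19.100, σ = 8.955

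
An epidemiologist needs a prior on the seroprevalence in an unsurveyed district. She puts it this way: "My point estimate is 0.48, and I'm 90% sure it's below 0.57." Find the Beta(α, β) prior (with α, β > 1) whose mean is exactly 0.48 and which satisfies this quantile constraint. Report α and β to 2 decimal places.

With mean 0.48 fixed, write α = 0.48s, β = 0.52s where s = α+β.
Need P(θ < 0.57) = 0.9 under Beta(0.48s, 0.52s). Normal approximation: (q−m)/√(m(1−m)/s) ≈ z_{0.9} = 1.28, so s ≈ 0.48·0.52·(1.28)²/(0.57−0.48)² = 50.6.
At s = 50.6: P(θ<0.57) ≈ 0.900. Adjusting to match 0.9 gives s ≈ 50.47.
So α = 0.48·50.47 ≈ 24.23, β = 0.52·50.47 ≈ 26.25.

α ≈ 24.23, β ≈ 26.25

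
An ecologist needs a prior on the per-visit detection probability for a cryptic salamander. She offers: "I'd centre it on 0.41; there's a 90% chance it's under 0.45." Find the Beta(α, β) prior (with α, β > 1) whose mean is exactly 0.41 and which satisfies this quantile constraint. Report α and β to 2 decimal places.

α ≈ 102.45, β ≈ 147.43

With mean 0.41 fixed, write α = 0.41s, β = 0.59s where s = α+β.
Need P(θ < 0.45) = 0.9 under Beta(0.41s, 0.59s). Normal approximation: (q−m)/√(m(1−m)/s) ≈ z_{0.9} = 1.28, so s ≈ 0.41·0.59·(1.28)²/(0.45−0.41)² = 248.3.
At s = 248.3: P(θ<0.45) ≈ 0.899. Adjusting to match 0.9 gives s ≈ 249.88.
So α = 0.41·249.88 ≈ 102.45, β = 0.59·249.88 ≈ 147.43.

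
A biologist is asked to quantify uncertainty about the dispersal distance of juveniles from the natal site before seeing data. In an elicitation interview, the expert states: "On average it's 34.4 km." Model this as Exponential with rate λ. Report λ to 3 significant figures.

λ ≈ 0.0291

Exponential mean = 1/λ, so λ = 1/34.4 = 0.0291.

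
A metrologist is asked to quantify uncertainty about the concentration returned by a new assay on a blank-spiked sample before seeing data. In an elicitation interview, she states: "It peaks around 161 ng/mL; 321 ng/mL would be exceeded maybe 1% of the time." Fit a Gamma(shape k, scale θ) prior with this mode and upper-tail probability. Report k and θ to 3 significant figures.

k ≈ 11.3, θ ≈ 15.6

Gamma(k,θ) with k>1 has mode (k−1)θ, so θ = 161/(k−1).
Need P(X < 321) = 0.99 with θ tied to k this way. Start at k = 2, θ = 161: P(X<321) ≈ 0.592.
Too low — raise k to concentrate. Iterating converges to k ≈ 11.3.
Then θ = 161/(11.3−1) ≈ 15.6.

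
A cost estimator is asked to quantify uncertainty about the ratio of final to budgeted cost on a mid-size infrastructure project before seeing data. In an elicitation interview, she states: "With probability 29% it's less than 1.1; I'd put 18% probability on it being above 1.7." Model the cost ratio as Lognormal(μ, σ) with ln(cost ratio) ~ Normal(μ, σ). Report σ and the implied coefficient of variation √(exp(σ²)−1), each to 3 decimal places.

If T ~ Lognormal(μ,σ) then ln T ~ Normal(μ,σ), so the p-quantile of ln T is μ + z_p·σ.
ln(1.1) = 0.09531 and ln(1.7) = 0.5306; z_{0.29} = -0.5534, z_{0.82} = 0.9154.
σ = (0.5306 − 0.09531)/(0.9154 − (-0.5534)) = 0.296.
μ = 0.09531 − (-0.5534)·0.296 = 0.259.
CV = √(exp(σ²)−1) = √(exp(0.0878)−1) = 0.303.

σ ≈ 0.296, CV ≈ 0.303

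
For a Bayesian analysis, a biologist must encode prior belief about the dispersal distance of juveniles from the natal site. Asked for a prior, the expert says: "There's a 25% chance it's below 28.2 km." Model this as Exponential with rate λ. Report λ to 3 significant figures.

P(T < 28.2) = 1 − e^(−λ·28.2) = 0.25, so λ = −ln(1−0.25)/28.2 = −ln(0.75)/28.2 = 0.0102.

λ ≈ 0.0102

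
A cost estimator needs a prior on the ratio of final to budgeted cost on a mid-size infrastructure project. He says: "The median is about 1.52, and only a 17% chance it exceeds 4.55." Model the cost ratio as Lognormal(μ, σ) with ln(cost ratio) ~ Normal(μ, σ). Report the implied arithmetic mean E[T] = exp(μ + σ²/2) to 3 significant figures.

E[T] ≈ 2.94

If T ~ Lognormal(μ,σ) then ln T ~ Normal(μ,σ), so the p-quantile of ln T is μ + z_p·σ.
ln(1.52) = 0.4187 and ln(4.55) = 1.515; z_{0.5} = 0, z_{0.83} = 0.9542.
σ = (1.515 − 0.4187)/(0.9542 − (0)) = 1.149.
μ = 0.4187 − (0)·1.149 = 0.419.
E[T] = exp(μ + σ²/2) = exp(0.419 + 0.6602) = 2.94.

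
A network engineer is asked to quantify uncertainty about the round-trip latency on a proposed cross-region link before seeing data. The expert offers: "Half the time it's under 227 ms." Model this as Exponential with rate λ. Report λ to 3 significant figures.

Exponential median = ln 2 / λ, so λ = ln 2 / 227.0 = 0.00305.

λ ≈ 0.00305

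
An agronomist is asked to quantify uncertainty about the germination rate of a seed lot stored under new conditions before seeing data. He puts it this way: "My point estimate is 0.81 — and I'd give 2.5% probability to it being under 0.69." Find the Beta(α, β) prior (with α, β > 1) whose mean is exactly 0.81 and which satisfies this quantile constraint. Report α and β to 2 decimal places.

α ≈ 39.53, β ≈ 9.27

With mean 0.81 fixed, write α = 0.81s, β = 0.19s where s = α+β.
Need P(θ < 0.69) = 0.025 under Beta(0.81s, 0.19s). Normal approximation: (q−m)/√(m(1−m)/s) ≈ z_{0.025} = -1.96, so s ≈ 0.81·0.19·(-1.96)²/(0.69−0.81)² = 41.1.
At s = 41.1: P(θ<0.69) ≈ 0.035. Adjusting to match 0.025 gives s ≈ 48.80.
So α = 0.81·48.80 ≈ 39.53, β = 0.19·48.80 ≈ 9.27.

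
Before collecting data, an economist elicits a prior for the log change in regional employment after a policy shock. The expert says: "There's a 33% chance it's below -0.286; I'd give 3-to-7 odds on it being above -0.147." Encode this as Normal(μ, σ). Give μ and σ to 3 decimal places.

μ = -0.223, σ = 0.144

The p-quantile of Normal(μ,σ) is μ + z_p·σ, with z_{0.33} = -0.4399 and z_{0.7} = 0.5244.
Eliminate σ: μ = (z₂·x₁ − z₁·x₂)/(z₂ − z₁) = (0.5244·-0.286 − (-0.4399)·-0.147)/0.9643 = -0.223.
Then σ = (x₂ − x₁)/(z₂ − z₁) = (-0.147 − -0.286)/0.9643 = 0.144.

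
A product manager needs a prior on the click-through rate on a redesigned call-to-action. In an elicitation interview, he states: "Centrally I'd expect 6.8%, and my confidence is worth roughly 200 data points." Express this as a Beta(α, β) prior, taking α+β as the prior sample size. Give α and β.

α = 13.6, β = 186.4

Under the effective-sample-size interpretation, Beta(α, β) has prior mean α/(α+β) and prior sample size α+β.
So α+β = 200 and α/(α+β) = 0.068, giving α = 0.068·200 = 13.6 and β = 200 − 13.6 = 186.4.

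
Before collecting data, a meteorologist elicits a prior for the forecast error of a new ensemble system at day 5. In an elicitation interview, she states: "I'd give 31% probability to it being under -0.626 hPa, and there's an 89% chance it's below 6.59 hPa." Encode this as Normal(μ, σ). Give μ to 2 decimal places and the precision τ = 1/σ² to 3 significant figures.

μ = 1.45, τ = 0.057

The p-quantile of Normal(μ,σ) is μ + z_p·σ, with z_{0.31} = -0.4959 and z_{0.89} = 1.227.
Eliminate σ: μ = (z₂·x₁ − z₁·x₂)/(z₂ − z₁) = (1.227·-0.626 − (-0.4959)·6.59)/1.722 = 1.45.
Then σ = (x₂ − x₁)/(z₂ − z₁) = (6.59 − -0.626)/1.722 = 4.19.
Precision τ = 1/σ² = 1/4.19² = 0.057.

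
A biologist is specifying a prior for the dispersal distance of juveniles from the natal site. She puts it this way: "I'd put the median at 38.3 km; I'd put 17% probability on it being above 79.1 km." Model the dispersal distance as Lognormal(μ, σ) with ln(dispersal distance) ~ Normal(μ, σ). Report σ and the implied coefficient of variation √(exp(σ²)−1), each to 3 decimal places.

If T ~ Lognormal(μ,σ) then ln T ~ Normal(μ,σ), so the p-quantile of ln T is μ + z_p·σ.
ln(38.3) = 3.645 and ln(79.1) = 4.371; z_{0.5} = 0, z_{0.83} = 0.9542.
σ = (4.371 − 3.645)/(0.9542 − (0)) = 0.760.
μ = 3.645 − (0)·0.760 = 3.645.
CV = √(exp(σ²)−1) = √(exp(0.5778)−1) = 0.884.

σ ≈ 0.760, CV ≈ 0.884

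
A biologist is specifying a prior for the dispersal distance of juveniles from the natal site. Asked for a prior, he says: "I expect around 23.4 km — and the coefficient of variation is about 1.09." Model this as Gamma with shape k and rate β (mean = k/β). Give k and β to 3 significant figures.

k ≈ 0.842, β ≈ 0.036

For Gamma(k, rate β): mean = k/β, variance = k/β², so CV = 1/√k.
CV = 1.09, hence k = 1/CV² = 0.842.
Then β = k/mean = 0.842/23.4 = 0.036.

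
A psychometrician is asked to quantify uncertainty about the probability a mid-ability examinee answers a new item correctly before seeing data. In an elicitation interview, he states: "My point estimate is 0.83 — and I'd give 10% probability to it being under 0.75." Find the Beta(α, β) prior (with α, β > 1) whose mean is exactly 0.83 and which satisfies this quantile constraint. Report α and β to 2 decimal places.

With mean 0.83 fixed, write α = 0.83s, β = 0.17s where s = α+β.
Need P(θ < 0.75) = 0.1 under Beta(0.83s, 0.17s). Normal approximation: (q−m)/√(m(1−m)/s) ≈ z_{0.1} = -1.28, so s ≈ 0.83·0.17·(-1.28)²/(0.75−0.83)² = 36.2.
At s = 36.2: P(θ<0.75) ≈ 0.106. Adjusting to match 0.1 gives s ≈ 38.62.
So α = 0.83·38.62 ≈ 32.05, β = 0.17·38.62 ≈ 6.56.

α ≈ 32.05, β ≈ 6.56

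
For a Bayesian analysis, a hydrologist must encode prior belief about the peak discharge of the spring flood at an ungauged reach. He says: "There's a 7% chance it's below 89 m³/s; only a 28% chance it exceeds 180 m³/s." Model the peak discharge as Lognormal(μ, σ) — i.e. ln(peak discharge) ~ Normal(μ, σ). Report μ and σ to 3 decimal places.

If T ~ Lognormal(μ,σ) then ln T ~ Normal(μ,σ), so the p-quantile of ln T is μ + z_p·σ.
ln(89) = 4.489 and ln(180) = 5.193; z_{0.07} = -1.476, z_{0.72} = 0.5828.
σ = (5.193 − 4.489)/(0.5828 − (-1.476)) = 0.342.
μ = 4.489 − (-1.476)·0.342 = 4.994.

μ ≈ 4.994, σ ≈ 0.342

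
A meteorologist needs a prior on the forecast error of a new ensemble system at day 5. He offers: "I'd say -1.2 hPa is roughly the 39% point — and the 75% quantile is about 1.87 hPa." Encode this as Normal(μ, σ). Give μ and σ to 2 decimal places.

μ = -0.30, σ = 3.22

The p-quantile of Normal(μ,σ) is μ + z_p·σ, with z_{0.39} = -0.2793 and z_{0.75} = 0.6745.
Eliminate σ: μ = (z₂·x₁ − z₁·x₂)/(z₂ − z₁) = (0.6745·-1.2 − (-0.2793)·1.87)/0.9538 = -0.30.
Then σ = (x₂ − x₁)/(z₂ − z₁) = (1.87 − -1.2)/0.9538 = 3.22.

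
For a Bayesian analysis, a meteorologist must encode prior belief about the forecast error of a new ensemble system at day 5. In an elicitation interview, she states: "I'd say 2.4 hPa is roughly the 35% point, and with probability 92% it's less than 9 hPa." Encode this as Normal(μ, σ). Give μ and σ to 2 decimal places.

For Normal(μ,σ), the p-quantile is μ + z_p·σ. Here z_{0.35} = -0.3853, z_{0.92} = 1.405.
So 2.4 = μ − 0.3853σ and 9 = μ + 1.405σ.
Subtracting: σ = (9 − 2.4)/(1.405 − (-0.3853)) = 3.69.
Then μ = 2.4 − (-0.3853)·3.69 = 3.82.

μ = 3.82, σ = 3.69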